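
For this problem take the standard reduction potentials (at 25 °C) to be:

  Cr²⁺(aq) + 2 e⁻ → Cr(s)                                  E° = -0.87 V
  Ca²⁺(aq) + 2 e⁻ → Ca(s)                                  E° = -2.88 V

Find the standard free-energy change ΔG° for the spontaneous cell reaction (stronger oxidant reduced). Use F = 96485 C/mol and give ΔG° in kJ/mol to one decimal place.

Cr²⁺/Cr (E° = -0.87 V) is the cathode; Ca²⁺/Ca (E° = -2.88 V) is the anode, so E°cell = +2.01 V.
Balancing electrons gives n = 2 (lcm of 2 and 2).
ΔG° = −nFE° = −(2)(96485)(+2.01) = -387,870 J = -387.9 kJ/mol.

-387.9 kJ/mol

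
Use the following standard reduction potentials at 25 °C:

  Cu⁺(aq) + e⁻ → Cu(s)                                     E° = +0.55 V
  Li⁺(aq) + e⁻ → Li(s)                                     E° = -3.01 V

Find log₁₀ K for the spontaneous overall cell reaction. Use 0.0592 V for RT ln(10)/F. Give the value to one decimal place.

Cathode: Cu⁺/Cu; anode: Li⁺/Li. E°cell = +3.56 V, n = 1.
log K = nE°cell / 0.0592 = (1)(+3.56) / 0.0592 = 60.1.

60.1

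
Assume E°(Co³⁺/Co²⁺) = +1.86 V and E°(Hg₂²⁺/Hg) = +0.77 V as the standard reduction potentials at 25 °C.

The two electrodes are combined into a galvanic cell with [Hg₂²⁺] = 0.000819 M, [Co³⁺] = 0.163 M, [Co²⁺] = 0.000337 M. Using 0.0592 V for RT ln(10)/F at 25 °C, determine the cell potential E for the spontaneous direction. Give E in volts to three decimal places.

Co³⁺/Co²⁺ is the cathode (higher E°), Hg₂²⁺/Hg the anode: E°cell = +1.86 − (+0.77) = +1.09 V, n = 2.
Overall: 2 Co³⁺(aq) + 2 Hg(l) → 2 Co²⁺(aq) + Hg₂²⁺(aq)
Q = [Co²⁺]^2·[Hg₂²⁺] / ([Co³⁺]^2); log Q = -8.456.
E = E° − (0.0592/n) log Q = +1.09 − (0.0592/2)(-8.456) = +1.340 V.

+1.340 V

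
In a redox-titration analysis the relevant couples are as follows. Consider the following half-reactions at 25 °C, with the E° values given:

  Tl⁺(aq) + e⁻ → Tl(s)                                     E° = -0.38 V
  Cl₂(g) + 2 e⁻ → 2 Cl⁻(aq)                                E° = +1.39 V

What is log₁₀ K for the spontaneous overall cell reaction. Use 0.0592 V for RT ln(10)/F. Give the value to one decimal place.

Cathode: Cl₂/Cl⁻; anode: Tl⁺/Tl. E°cell = +1.77 V, n = 2.
log K = nE°cell / 0.0592 = (2)(+1.77) / 0.0592 = 59.8.

59.8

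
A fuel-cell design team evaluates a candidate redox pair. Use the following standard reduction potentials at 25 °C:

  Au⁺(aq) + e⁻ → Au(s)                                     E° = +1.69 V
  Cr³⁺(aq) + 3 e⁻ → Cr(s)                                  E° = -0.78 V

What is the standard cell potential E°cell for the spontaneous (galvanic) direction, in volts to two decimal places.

+2.47 V

The Au⁺/Au couple has the higher reduction potential, so it is the cathode; Cr³⁺/Cr is oxidised at the anode.
E°cell = E°(cathode) − E°(anode) = (+1.69) − (-0.78) = +2.47 V.
Since E°cell > 0, the reaction is spontaneous under standard conditions.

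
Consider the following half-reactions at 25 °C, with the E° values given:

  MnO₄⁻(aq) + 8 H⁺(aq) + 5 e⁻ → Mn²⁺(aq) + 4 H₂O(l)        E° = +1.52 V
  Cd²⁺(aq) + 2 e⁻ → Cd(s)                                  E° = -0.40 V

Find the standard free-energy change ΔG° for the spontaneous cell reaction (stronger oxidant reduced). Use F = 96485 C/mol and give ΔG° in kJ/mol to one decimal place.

-1852.5 kJ/mol

MnO₄⁻/Mn²⁺ (E° = +1.52 V) is the cathode; Cd²⁺/Cd (E° = -0.40 V) is the anode, so E°cell = +1.92 V.
Balancing electrons gives n = 10 (lcm of 5 and 2).
ΔG° = −nFE° = −(10)(96485)(+1.92) = -1,852,512 J = -1852.5 kJ/mol.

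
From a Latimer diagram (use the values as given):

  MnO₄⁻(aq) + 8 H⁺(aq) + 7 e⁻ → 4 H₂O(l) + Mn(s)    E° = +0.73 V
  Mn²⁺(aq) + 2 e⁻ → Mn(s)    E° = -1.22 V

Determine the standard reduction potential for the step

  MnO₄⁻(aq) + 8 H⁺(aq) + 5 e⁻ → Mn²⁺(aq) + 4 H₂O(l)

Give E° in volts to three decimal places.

+1.510 V

Sequential free energies add, so n₃E°₃ = n₁E°₁ + n₂E°₂.
With n₃ = 7, and the known step contributing 2×(-1.22) V, the unknown satisfies 5·E° = 7×(+0.73) − 2×(-1.22) = +7.550.
E° = +7.550 / 5 = +1.510 V.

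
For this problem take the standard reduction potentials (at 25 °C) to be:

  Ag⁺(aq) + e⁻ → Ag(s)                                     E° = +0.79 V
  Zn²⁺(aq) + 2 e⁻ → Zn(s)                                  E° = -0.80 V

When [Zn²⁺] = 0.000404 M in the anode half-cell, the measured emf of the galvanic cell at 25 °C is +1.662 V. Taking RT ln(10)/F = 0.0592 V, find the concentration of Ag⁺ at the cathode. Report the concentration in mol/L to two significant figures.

Ag⁺/Ag is the cathode, Zn²⁺/Zn the anode: E°cell = +1.59 V, n = 2.
Overall reaction: 2 Ag⁺(aq) + Zn(s) → 2 Ag(s) + Zn²⁺(aq); Q = [Zn²⁺]^1/[Ag⁺]^2.
From E = E° − (0.0592/n) log Q: log Q = (E° − E)·n/0.0592 = (+1.59 − (+1.662))·2/0.0592 = -2.4324.
So 2·log[Ag⁺] = 1·log(0.000404) − log Q = -3.3936 − (-2.4324) = -0.9612; log[Ag⁺] = -0.9612 / 2 = -0.4806; [Ag⁺] = 10^(-0.4806) ≈ 0.33 M.

0.33 M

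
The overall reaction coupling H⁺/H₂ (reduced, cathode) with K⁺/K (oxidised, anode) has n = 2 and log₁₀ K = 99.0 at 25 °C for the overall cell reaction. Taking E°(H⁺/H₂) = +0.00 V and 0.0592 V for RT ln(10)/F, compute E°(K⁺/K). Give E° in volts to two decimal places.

-2.93 V

E°cell = (0.0592/n)·log K = (0.0592/2)(99.0) = +2.930 V.
Since H⁺/H₂ is the cathode and K⁺/K the anode, E°cell = E°(H⁺/H₂) − E°(K⁺/K).
So E°(K⁺/K) = E°(H⁺/H₂) − E°cell = (+0.00) − (+2.930) = -2.93 V.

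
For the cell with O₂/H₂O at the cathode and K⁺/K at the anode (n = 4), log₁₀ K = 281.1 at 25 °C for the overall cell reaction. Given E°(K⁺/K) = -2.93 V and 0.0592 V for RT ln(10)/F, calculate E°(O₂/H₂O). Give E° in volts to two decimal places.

E°cell = (0.0592/n)·log K = (0.0592/4)(281.1) = +4.160 V.
Since O₂/H₂O is the cathode and K⁺/K the anode, E°cell = E°(O₂/H₂O) − E°(K⁺/K).
So E°(O₂/H₂O) = E°cell + E°(K⁺/K) = +4.160 + (-2.93) = +1.23 V.

+1.23 V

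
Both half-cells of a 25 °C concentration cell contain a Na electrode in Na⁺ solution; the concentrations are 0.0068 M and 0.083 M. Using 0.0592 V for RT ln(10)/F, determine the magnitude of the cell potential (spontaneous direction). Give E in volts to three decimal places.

For a concentration cell E°cell = 0. The 0.083 M side is the cathode (reduction is favoured where [Na⁺] is higher).
With n = 1, E = −(0.0592/1) log([Na⁺]ₐₙ/[Na⁺]꜀ₐₜ) = −(0.0592/1) log(0.0068/0.083) = −(0.0592/1)(-1.087) = +0.064 V.

+0.064 V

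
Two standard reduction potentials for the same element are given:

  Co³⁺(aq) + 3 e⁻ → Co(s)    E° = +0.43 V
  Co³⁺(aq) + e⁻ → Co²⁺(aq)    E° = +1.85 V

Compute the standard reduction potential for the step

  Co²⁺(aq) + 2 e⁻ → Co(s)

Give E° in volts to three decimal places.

-0.280 V

Sequential free energies add, so n₃E°₃ = n₁E°₁ + n₂E°₂.
With n₃ = 3, and the known step contributing 1×(+1.85) V, the unknown satisfies 2·E° = 3×(+0.43) − 1×(+1.85) = -0.560.
E° = -0.560 / 2 = -0.280 V.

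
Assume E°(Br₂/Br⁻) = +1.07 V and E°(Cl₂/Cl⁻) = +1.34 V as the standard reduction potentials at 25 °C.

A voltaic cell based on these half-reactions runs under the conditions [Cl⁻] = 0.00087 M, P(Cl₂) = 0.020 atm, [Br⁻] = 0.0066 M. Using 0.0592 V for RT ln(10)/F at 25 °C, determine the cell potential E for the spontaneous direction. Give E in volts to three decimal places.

+0.272 V

Cl₂/Cl⁻ is the cathode (higher E°), Br₂/Br⁻ the anode: E°cell = +1.34 − (+1.07) = +0.27 V, n = 2.
Overall: Cl₂(g) + 2 Br⁻(aq) → 2 Cl⁻(aq) + Br₂(l)
Q = [Cl⁻]^2 / (P(Cl₂)·[Br⁻]^2); log Q = -0.061.
E = E° − (0.0592/n) log Q = +0.27 − (0.0592/2)(-0.061) = +0.272 V.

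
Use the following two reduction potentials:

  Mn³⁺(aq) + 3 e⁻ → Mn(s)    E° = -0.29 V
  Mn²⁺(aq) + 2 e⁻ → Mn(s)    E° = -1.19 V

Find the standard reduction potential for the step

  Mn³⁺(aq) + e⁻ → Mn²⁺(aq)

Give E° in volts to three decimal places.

+1.510 V

Sequential free energies add, so n₃E°₃ = n₁E°₁ + n₂E°₂.
With n₃ = 3, and the known step contributing 2×(-1.19) V, the unknown satisfies 1·E° = 3×(-0.29) − 2×(-1.19) = +1.510.
E° = +1.510 / 1 = +1.510 V.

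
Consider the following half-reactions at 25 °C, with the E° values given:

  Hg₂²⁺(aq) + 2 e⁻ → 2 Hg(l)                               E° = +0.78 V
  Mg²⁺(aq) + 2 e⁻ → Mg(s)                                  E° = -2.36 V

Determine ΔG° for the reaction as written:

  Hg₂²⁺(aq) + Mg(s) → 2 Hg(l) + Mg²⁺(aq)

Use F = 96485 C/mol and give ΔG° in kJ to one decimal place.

As written, Hg₂²⁺/Hg is reduced (cathode) and Mg²⁺/Mg is oxidised (anode), so E°cell = (+0.78) − (-2.36) = +3.14 V.
Balancing electrons gives n = 2.
ΔG° = −nFE° = −(2)(96485)(+3.14) = -605,926 J = -605.9 kJ.

-605.9 kJ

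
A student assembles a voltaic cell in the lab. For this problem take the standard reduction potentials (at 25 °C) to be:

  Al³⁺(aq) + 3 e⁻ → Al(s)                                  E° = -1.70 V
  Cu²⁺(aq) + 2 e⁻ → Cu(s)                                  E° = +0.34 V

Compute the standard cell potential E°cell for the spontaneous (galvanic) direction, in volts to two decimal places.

The Cu²⁺/Cu couple has the higher reduction potential, so it is the cathode; Al³⁺/Al is oxidised at the anode.
E°cell = E°(cathode) − E°(anode) = (+0.34) − (-1.70) = +2.04 V.

+2.04 V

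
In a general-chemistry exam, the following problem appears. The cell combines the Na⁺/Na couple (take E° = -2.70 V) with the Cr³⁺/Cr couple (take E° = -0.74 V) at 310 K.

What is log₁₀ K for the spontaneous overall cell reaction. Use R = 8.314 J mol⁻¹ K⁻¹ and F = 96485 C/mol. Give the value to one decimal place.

95.6

Cathode: Cr³⁺/Cr; anode: Na⁺/Na. E°cell = (-0.74) − (-2.70) = +1.96 V, with n = 3.
ΔG° = −nFE° = −RT ln K, so ln K = nFE°/(RT) = (3)(96485)(+1.96) / ((8.314)(310)) = 220.123.
log₁₀ K = 220.123 / ln 10 = 95.6.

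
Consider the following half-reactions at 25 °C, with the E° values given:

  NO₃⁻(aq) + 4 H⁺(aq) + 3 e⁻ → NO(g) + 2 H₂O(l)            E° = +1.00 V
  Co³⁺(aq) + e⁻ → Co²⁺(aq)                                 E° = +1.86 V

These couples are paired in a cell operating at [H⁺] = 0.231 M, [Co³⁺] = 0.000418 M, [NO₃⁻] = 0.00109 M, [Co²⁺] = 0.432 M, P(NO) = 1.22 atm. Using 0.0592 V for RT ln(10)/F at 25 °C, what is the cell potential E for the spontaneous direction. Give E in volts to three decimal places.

Co³⁺/Co²⁺ is the cathode (higher E°), NO₃⁻/NO the anode: E°cell = +1.86 − (+1.00) = +0.86 V, n = 3.
Overall: 3 Co³⁺(aq) + NO(g) + 2 H₂O(l) → 3 Co²⁺(aq) + NO₃⁻(aq) + 4 H⁺(aq)
Q = [Co²⁺]^3·[NO₃⁻]·[H⁺]^4 / ([Co³⁺]^3·P(NO)); log Q = 3.448.
E = E° − (0.0592/n) log Q = +0.86 − (0.0592/3)(3.448) = +0.792 V.

+0.792 V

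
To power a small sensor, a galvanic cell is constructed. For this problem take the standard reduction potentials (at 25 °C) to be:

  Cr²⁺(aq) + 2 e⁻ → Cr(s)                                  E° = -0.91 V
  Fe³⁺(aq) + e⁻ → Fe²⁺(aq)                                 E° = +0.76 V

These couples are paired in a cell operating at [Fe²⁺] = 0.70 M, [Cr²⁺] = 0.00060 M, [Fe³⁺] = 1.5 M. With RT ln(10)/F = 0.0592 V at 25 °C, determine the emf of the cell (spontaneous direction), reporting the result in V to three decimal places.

+1.785 V

Fe³⁺/Fe²⁺ is the cathode (higher E°), Cr²⁺/Cr the anode: E°cell = +0.76 − (-0.91) = +1.67 V, n = 2.
Overall: 2 Fe³⁺(aq) + Cr(s) → 2 Fe²⁺(aq) + Cr²⁺(aq)
Q = [Fe²⁺]^2·[Cr²⁺] / ([Fe³⁺]^2); log Q = -3.884.
E = E° − (0.0592/n) log Q = +1.67 − (0.0592/2)(-3.884) = +1.785 V.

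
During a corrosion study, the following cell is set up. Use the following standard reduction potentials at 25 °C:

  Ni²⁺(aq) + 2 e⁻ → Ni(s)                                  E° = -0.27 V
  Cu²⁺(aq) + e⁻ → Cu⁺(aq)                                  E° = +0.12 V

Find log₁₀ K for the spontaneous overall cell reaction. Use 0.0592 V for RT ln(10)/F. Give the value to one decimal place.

13.2

Cathode: Cu²⁺/Cu⁺; anode: Ni²⁺/Ni. E°cell = +0.39 V, n = 2.
log K = nE°cell / 0.0592 = (2)(+0.39) / 0.0592 = 13.2.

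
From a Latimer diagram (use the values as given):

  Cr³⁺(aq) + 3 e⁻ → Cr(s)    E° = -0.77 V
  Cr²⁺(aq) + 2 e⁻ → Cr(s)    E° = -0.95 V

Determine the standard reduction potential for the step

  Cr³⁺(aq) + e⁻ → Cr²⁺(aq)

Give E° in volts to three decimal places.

-0.410 V

Sequential free energies add, so n₃E°₃ = n₁E°₁ + n₂E°₂.
With n₃ = 3, and the known step contributing 2×(-0.95) V, the unknown satisfies 1·E° = 3×(-0.77) − 2×(-0.95) = -0.410.
E° = -0.410 / 1 = -0.410 V.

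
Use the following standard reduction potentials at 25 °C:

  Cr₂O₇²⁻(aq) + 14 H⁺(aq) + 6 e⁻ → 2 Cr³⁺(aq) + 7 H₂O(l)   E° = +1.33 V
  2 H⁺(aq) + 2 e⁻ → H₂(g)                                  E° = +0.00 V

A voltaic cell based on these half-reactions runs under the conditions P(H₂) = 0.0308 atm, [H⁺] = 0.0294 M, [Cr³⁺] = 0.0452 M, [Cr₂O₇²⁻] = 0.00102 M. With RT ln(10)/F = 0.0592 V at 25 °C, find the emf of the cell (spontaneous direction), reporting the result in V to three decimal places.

+1.161 V

Cr₂O₇²⁻/Cr³⁺ is the cathode (higher E°), H⁺/H₂ the anode: E°cell = +1.33 − (+0.00) = +1.33 V, n = 6.
Overall: Cr₂O₇²⁻(aq) + 8 H⁺(aq) + 3 H₂(g) → 2 Cr³⁺(aq) + 7 H₂O(l)
Q = [Cr³⁺]^2 / ([Cr₂O₇²⁻]·[H⁺]^8·P(H₂)^3); log Q = 17.089.
E = E° − (0.0592/n) log Q = +1.33 − (0.0592/6)(17.089) = +1.161 V.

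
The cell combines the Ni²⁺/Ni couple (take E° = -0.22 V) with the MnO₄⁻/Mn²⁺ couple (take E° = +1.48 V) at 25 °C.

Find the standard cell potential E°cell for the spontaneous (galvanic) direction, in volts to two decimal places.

+1.70 V

The MnO₄⁻/Mn²⁺ couple has the higher reduction potential, so it is the cathode; Ni²⁺/Ni is oxidised at the anode.
E°cell = E°(cathode) − E°(anode) = (+1.48) − (-0.22) = +1.70 V.
Since E°cell > 0, the reaction is spontaneous under standard conditions.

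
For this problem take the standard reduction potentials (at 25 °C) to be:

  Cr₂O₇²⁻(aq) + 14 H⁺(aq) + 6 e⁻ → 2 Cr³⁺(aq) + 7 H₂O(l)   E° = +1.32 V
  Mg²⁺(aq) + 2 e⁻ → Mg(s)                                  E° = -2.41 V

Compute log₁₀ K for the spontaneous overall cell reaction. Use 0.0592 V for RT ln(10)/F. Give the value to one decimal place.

Cathode: Cr₂O₇²⁻/Cr³⁺; anode: Mg²⁺/Mg. E°cell = +3.73 V, n = 6.
log K = nE°cell / 0.0592 = (6)(+3.73) / 0.0592 = 378.0.

378.0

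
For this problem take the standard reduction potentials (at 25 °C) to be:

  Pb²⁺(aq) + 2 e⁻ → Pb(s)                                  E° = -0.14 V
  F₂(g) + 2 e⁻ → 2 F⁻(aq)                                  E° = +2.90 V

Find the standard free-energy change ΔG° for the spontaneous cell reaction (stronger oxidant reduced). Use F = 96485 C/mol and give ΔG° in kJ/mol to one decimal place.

-586.6 kJ/mol

F₂/F⁻ (E° = +2.90 V) is the cathode; Pb²⁺/Pb (E° = -0.14 V) is the anode, so E°cell = +3.04 V.
Balancing electrons gives n = 2 (lcm of 2 and 2).
ΔG° = −nFE° = −(2)(96485)(+3.04) = -586,629 J = -586.6 kJ/mol.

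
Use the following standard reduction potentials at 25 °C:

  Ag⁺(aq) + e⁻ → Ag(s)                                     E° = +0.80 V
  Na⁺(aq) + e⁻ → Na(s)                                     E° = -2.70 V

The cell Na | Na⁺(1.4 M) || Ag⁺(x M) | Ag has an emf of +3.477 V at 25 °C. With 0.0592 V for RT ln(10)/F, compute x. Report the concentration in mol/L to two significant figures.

Ag⁺/Ag is the cathode, Na⁺/Na the anode: E°cell = +3.50 V, n = 1.
Overall reaction: Ag⁺(aq) + Na(s) → Ag(s) + Na⁺(aq); Q = [Na⁺]^1/[Ag⁺]^1.
From E = E° − (0.0592/n) log Q: log Q = (E° − E)·n/0.0592 = (+3.50 − (+3.477))·1/0.0592 = 0.3885.
So 1·log[Ag⁺] = 1·log(1.4) − log Q = 0.1461 − (0.3885) = -0.2424; [Ag⁺] = 10^(-0.2424) ≈ 0.57 M.

0.57 M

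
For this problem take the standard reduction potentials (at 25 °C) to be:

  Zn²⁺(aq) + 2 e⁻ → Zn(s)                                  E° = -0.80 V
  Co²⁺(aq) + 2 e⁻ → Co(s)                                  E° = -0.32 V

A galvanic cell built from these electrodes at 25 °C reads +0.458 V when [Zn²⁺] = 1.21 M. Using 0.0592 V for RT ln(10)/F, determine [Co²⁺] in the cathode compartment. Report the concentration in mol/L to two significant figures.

Co²⁺/Co is the cathode, Zn²⁺/Zn the anode: E°cell = +0.48 V, n = 2.
Overall reaction: Co²⁺(aq) + Zn(s) → Co(s) + Zn²⁺(aq); Q = [Zn²⁺]^1/[Co²⁺]^1.
From E = E° − (0.0592/n) log Q: log Q = (E° − E)·n/0.0592 = (+0.48 − (+0.458))·2/0.0592 = 0.7432.
So 1·log[Co²⁺] = 1·log(1.21) − log Q = 0.0828 − (0.7432) = -0.6604; [Co²⁺] = 10^(-0.6604) ≈ 0.22 M.

0.22 M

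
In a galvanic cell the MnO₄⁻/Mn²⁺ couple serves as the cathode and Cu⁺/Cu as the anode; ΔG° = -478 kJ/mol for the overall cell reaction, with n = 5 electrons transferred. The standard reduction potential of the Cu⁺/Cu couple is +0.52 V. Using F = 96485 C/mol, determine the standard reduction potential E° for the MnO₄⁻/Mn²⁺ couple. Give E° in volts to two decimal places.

E°cell = −ΔG°/(nF) = −(-478×10³)/((5)(96485)) = +0.991 V.
Since MnO₄⁻/Mn²⁺ is the cathode and Cu⁺/Cu the anode, E°cell = E°(MnO₄⁻/Mn²⁺) − E°(Cu⁺/Cu).
So E°(MnO₄⁻/Mn²⁺) = E°cell + E°(Cu⁺/Cu) = +0.991 + (+0.52) = +1.51 V.

+1.51 V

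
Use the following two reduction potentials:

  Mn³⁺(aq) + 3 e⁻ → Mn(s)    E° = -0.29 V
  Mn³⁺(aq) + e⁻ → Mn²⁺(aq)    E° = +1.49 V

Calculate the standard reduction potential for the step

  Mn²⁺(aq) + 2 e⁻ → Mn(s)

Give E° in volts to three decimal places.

-1.180 V

Sequential free energies add, so n₃E°₃ = n₁E°₁ + n₂E°₂.
With n₃ = 3, and the known step contributing 1×(+1.49) V, the unknown satisfies 2·E° = 3×(-0.29) − 1×(+1.49) = -2.360.
E° = -2.360 / 2 = -1.180 V.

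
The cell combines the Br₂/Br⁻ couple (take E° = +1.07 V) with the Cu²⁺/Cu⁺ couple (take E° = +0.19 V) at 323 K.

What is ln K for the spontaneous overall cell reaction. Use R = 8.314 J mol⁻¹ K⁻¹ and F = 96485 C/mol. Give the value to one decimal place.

Cathode: Br₂/Br⁻; anode: Cu²⁺/Cu⁺. E°cell = (+1.07) − (+0.19) = +0.88 V, with n = 2.
ΔG° = −nFE° = −RT ln K, so ln K = nFE°/(RT) = (2)(96485)(+0.88) / ((8.314)(323)) = 63.235.

63.2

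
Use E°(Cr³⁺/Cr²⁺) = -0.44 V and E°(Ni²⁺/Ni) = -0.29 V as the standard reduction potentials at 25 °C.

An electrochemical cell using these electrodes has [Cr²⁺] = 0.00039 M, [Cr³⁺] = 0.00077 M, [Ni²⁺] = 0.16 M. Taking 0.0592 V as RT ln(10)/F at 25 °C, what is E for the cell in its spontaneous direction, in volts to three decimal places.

+0.109 V

Ni²⁺/Ni is the cathode (higher E°), Cr³⁺/Cr²⁺ the anode: E°cell = -0.29 − (-0.44) = +0.15 V, n = 2.
Overall: Ni²⁺(aq) + 2 Cr²⁺(aq) → Ni(s) + 2 Cr³⁺(aq)
Q = [Cr³⁺]^2 / ([Ni²⁺]·[Cr²⁺]^2); log Q = 1.387.
E = E° − (0.0592/n) log Q = +0.15 − (0.0592/2)(1.387) = +0.109 V.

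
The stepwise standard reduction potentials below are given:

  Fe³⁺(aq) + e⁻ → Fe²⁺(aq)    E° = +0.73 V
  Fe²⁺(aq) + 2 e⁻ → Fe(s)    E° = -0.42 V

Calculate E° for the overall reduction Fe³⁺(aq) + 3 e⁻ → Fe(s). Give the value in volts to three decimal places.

-0.037 V

Standard free energies of sequential steps add: ΔG°₃ = ΔG°₁ + ΔG°₂, so n₃E°₃ = n₁E°₁ + n₂E°₂.
E°₃ = (1×+0.73 + 2×-0.42) / 3 = (-0.110) / 3 = -0.037 V.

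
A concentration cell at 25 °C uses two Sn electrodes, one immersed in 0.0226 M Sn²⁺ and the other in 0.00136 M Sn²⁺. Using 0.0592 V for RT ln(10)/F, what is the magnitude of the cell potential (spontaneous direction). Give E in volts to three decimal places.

+0.036 V

For a concentration cell E°cell = 0. The 0.0226 M side is the cathode (reduction is favoured where [Sn²⁺] is higher).
With n = 2, E = −(0.0592/2) log([Sn²⁺]ₐₙ/[Sn²⁺]꜀ₐₜ) = −(0.0592/2) log(0.00136/0.0226) = −(0.0592/2)(-1.221) = +0.036 V.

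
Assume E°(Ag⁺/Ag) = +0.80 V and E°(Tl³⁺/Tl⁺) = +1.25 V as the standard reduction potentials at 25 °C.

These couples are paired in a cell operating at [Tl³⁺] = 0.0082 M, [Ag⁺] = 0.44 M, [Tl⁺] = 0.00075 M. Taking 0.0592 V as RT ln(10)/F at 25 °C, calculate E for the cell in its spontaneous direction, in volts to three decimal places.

Tl³⁺/Tl⁺ is the cathode (higher E°), Ag⁺/Ag the anode: E°cell = +1.25 − (+0.80) = +0.45 V, n = 2.
Overall: Tl³⁺(aq) + 2 Ag(s) → Tl⁺(aq) + 2 Ag⁺(aq)
Q = [Tl⁺]·[Ag⁺]^2 / ([Tl³⁺]); log Q = -1.752.
E = E° − (0.0592/n) log Q = +0.45 − (0.0592/2)(-1.752) = +0.502 V.

+0.502 V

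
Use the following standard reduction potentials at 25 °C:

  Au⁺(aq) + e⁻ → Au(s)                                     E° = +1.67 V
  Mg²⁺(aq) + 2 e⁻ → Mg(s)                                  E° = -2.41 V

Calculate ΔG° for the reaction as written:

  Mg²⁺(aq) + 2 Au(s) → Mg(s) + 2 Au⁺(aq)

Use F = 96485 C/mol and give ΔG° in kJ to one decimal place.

+787.3 kJ

As written, Mg²⁺/Mg is reduced (cathode) and Au⁺/Au is oxidised (anode), so E°cell = (-2.41) − (+1.67) = -4.08 V.
Balancing electrons gives n = 2.
ΔG° = −nFE° = −(2)(96485)(-4.08) = 787,318 J = +787.3 kJ.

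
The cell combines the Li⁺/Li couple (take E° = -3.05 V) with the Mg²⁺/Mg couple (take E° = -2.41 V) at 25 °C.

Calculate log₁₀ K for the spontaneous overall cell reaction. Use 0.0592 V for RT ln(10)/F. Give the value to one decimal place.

21.6

Cathode: Mg²⁺/Mg; anode: Li⁺/Li. E°cell = +0.64 V, n = 2.
log K = nE°cell / 0.0592 = (2)(+0.64) / 0.0592 = 21.6.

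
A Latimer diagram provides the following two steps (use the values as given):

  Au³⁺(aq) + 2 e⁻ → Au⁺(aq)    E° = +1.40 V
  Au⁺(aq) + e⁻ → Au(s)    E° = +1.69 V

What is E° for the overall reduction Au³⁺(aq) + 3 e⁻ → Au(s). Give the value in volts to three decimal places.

Standard free energies of sequential steps add: ΔG°₃ = ΔG°₁ + ΔG°₂, so n₃E°₃ = n₁E°₁ + n₂E°₂.
E°₃ = (2×+1.40 + 1×+1.69) / 3 = (+4.490) / 3 = +1.497 V.
Simply averaging or adding the two E° values would be wrong; the electron-weighted sum is required.

+1.497 V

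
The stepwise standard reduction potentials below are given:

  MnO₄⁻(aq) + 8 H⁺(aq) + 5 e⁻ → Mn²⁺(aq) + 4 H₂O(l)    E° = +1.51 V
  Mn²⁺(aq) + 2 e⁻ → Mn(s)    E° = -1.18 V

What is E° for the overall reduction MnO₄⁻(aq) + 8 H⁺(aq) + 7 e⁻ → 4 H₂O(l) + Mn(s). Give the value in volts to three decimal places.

+0.741 V

Adding the free-energy changes (−nFE°) of the two steps gives −n₃FE°₃ = −n₁FE°₁ − n₂FE°₂.
E°₃ = (5×+1.51 + 2×-1.18) / 7 = (+5.190) / 7 = +0.741 V.
Simply averaging or adding the two E° values would be wrong; the electron-weighted sum is required.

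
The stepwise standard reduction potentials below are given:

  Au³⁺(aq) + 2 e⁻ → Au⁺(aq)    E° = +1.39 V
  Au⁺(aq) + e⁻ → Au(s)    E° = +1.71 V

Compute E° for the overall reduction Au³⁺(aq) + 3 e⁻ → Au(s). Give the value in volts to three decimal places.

+1.497 V

Standard free energies of sequential steps add: ΔG°₃ = ΔG°₁ + ΔG°₂, so n₃E°₃ = n₁E°₁ + n₂E°₂.
E°₃ = (2×+1.39 + 1×+1.71) / 3 = (+4.490) / 3 = +1.497 V.
Simply averaging or adding the two E° values would be wrong; the electron-weighted sum is required.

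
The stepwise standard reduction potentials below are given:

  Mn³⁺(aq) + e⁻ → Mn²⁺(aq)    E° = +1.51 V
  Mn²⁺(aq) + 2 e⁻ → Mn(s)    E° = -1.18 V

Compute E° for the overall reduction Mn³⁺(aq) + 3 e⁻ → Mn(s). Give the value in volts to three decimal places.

Since ΔG° = −nFE° is additive over sequential reductions, n₃E°₃ = n₁E°₁ + n₂E°₂.
E°₃ = (1×+1.51 + 2×-1.18) / 3 = (-0.850) / 3 = -0.283 V.
Simply averaging or adding the two E° values would be wrong; the electron-weighted sum is required.

-0.283 V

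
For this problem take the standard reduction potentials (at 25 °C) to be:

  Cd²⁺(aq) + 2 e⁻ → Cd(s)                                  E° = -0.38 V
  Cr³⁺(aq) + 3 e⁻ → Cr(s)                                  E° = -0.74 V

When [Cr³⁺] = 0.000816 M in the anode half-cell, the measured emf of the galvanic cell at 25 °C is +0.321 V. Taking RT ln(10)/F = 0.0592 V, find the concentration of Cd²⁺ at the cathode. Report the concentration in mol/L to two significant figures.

Cd²⁺/Cd is the cathode, Cr³⁺/Cr the anode: E°cell = +0.36 V, n = 6.
Overall reaction: 3 Cd²⁺(aq) + 2 Cr(s) → 3 Cd(s) + 2 Cr³⁺(aq); Q = [Cr³⁺]^2/[Cd²⁺]^3.
From E = E° − (0.0592/n) log Q: log Q = (E° − E)·n/0.0592 = (+0.36 − (+0.321))·6/0.0592 = 3.9527.
So 3·log[Cd²⁺] = 2·log(0.000816) − log Q = -6.1766 − (3.9527) = -10.1293; log[Cd²⁺] = -10.1293 / 3 = -3.3764; [Cd²⁺] = 10^(-3.3764) ≈ 0.00042 M.

0.00042 M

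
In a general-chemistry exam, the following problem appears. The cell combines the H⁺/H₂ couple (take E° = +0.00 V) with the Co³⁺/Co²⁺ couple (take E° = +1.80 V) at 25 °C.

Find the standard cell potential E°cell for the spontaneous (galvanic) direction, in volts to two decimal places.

The Co³⁺/Co²⁺ couple has the higher reduction potential, so it is the cathode; H⁺/H₂ is oxidised at the anode.
E°cell = E°(cathode) − E°(anode) = (+1.80) − (+0.00) = +1.80 V.
Since E°cell > 0, the reaction is spontaneous under standard conditions.

+1.80 V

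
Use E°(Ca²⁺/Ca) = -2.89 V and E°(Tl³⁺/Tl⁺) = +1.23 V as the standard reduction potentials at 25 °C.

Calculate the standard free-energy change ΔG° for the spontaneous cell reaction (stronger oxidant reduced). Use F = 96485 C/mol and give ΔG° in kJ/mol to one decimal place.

Tl³⁺/Tl⁺ (E° = +1.23 V) is the cathode; Ca²⁺/Ca (E° = -2.89 V) is the anode, so E°cell = +4.12 V.
Balancing electrons gives n = 2 (lcm of 2 and 2).
ΔG° = −nFE° = −(2)(96485)(+4.12) = -795,036 J = -795.0 kJ/mol.

-795.0 kJ/mol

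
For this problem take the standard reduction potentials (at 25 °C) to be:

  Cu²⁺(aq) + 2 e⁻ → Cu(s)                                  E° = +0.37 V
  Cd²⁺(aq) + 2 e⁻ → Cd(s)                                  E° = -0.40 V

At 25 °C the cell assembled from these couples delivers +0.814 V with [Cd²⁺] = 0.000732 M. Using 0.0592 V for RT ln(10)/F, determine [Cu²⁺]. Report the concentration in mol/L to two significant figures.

Cu²⁺/Cu is the cathode, Cd²⁺/Cd the anode: E°cell = +0.77 V, n = 2.
Overall reaction: Cu²⁺(aq) + Cd(s) → Cu(s) + Cd²⁺(aq); Q = [Cd²⁺]^1/[Cu²⁺]^1.
From E = E° − (0.0592/n) log Q: log Q = (E° − E)·n/0.0592 = (+0.77 − (+0.814))·2/0.0592 = -1.4865.
So 1·log[Cu²⁺] = 1·log(0.000732) − log Q = -3.1355 − (-1.4865) = -1.6490; [Cu²⁺] = 10^(-1.6490) ≈ 0.022 M.

0.022 M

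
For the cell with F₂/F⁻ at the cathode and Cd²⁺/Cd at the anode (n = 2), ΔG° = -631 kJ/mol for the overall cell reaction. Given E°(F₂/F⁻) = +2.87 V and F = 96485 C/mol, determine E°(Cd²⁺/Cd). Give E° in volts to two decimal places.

-0.40 V

E°cell = −ΔG°/(nF) = −(-631×10³)/((2)(96485)) = +3.270 V.
Since F₂/F⁻ is the cathode and Cd²⁺/Cd the anode, E°cell = E°(F₂/F⁻) − E°(Cd²⁺/Cd).
So E°(Cd²⁺/Cd) = E°(F₂/F⁻) − E°cell = (+2.87) − (+3.270) = -0.40 V.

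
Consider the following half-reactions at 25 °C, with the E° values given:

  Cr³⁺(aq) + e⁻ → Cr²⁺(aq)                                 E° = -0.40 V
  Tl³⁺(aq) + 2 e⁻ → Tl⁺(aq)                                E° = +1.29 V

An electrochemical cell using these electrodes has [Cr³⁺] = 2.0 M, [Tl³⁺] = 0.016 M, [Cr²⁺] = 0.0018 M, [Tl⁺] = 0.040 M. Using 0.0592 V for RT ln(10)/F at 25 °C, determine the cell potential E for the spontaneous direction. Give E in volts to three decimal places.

Tl³⁺/Tl⁺ is the cathode (higher E°), Cr³⁺/Cr²⁺ the anode: E°cell = +1.29 − (-0.40) = +1.69 V, n = 2.
Overall: Tl³⁺(aq) + 2 Cr²⁺(aq) → Tl⁺(aq) + 2 Cr³⁺(aq)
Q = [Tl⁺]·[Cr³⁺]^2 / ([Tl³⁺]·[Cr²⁺]^2); log Q = 6.489.
E = E° − (0.0592/n) log Q = +1.69 − (0.0592/2)(6.489) = +1.498 V.

+1.498 V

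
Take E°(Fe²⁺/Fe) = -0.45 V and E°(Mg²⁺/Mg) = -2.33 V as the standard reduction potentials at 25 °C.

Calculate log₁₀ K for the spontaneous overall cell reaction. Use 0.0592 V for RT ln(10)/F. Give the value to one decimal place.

63.5

Cathode: Fe²⁺/Fe; anode: Mg²⁺/Mg. E°cell = +1.88 V, n = 2.
log K = nE°cell / 0.0592 = (2)(+1.88) / 0.0592 = 63.5.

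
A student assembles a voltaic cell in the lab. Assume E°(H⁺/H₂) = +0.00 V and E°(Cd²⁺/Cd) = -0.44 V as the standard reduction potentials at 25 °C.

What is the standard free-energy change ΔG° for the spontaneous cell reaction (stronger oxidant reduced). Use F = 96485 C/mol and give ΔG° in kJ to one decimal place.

-84.9 kJ

H⁺/H₂ (E° = +0.00 V) is the cathode; Cd²⁺/Cd (E° = -0.44 V) is the anode, so E°cell = +0.44 V.
Balancing electrons gives n = 2 (lcm of 2 and 2).
ΔG° = −nFE° = −(2)(96485)(+0.44) = -84,907 J = -84.9 kJ.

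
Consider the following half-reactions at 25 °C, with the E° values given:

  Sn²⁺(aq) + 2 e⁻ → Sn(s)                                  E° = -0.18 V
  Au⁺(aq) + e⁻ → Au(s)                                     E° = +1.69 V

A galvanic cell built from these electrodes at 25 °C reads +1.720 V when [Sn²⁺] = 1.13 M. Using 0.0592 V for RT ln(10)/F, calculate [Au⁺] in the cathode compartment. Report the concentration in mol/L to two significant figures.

0.0031 M

Au⁺/Au is the cathode, Sn²⁺/Sn the anode: E°cell = +1.87 V, n = 2.
Overall reaction: 2 Au⁺(aq) + Sn(s) → 2 Au(s) + Sn²⁺(aq); Q = [Sn²⁺]^1/[Au⁺]^2.
From E = E° − (0.0592/n) log Q: log Q = (E° − E)·n/0.0592 = (+1.87 − (+1.720))·2/0.0592 = 5.0676.
So 2·log[Au⁺] = 1·log(1.13) − log Q = 0.0531 − (5.0676) = -5.0145; log[Au⁺] = -5.0145 / 2 = -2.5072; [Au⁺] = 10^(-2.5072) ≈ 0.0031 M.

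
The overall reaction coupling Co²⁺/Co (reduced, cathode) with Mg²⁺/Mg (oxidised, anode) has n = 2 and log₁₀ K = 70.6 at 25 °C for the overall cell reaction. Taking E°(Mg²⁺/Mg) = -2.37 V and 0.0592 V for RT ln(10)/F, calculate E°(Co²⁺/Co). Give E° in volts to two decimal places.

-0.28 V

E°cell = (0.0592/n)·log K = (0.0592/2)(70.6) = +2.090 V.
Since Co²⁺/Co is the cathode and Mg²⁺/Mg the anode, E°cell = E°(Co²⁺/Co) − E°(Mg²⁺/Mg).
So E°(Co²⁺/Co) = E°cell + E°(Mg²⁺/Mg) = +2.090 + (-2.37) = -0.28 V.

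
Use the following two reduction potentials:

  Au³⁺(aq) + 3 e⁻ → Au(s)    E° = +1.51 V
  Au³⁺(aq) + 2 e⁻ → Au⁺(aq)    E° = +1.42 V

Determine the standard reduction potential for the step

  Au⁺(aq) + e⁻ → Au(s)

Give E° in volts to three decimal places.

Sequential free energies add, so n₃E°₃ = n₁E°₁ + n₂E°₂.
With n₃ = 3, and the known step contributing 2×(+1.42) V, the unknown satisfies 1·E° = 3×(+1.51) − 2×(+1.42) = +1.690.
E° = +1.690 / 1 = +1.690 V.

+1.690 V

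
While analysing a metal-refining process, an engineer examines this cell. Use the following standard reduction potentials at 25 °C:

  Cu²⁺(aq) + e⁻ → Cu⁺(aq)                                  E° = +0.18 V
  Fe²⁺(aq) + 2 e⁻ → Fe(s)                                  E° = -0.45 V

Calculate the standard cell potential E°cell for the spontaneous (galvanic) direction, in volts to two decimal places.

The Cu²⁺/Cu⁺ couple has the higher reduction potential, so it is the cathode; Fe²⁺/Fe is oxidised at the anode.
E°cell = E°(cathode) − E°(anode) = (+0.18) − (-0.45) = +0.63 V.

+0.63 V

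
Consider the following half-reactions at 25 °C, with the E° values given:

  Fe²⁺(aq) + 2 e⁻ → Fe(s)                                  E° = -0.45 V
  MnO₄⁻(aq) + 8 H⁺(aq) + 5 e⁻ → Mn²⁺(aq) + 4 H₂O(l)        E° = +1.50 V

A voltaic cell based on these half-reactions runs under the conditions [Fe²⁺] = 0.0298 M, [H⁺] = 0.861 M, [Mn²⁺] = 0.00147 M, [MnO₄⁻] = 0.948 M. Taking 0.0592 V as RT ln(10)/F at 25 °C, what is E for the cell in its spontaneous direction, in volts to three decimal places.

+2.022 V

MnO₄⁻/Mn²⁺ is the cathode (higher E°), Fe²⁺/Fe the anode: E°cell = +1.50 − (-0.45) = +1.95 V, n = 10.
Overall: 2 MnO₄⁻(aq) + 16 H⁺(aq) + 5 Fe(s) → 2 Mn²⁺(aq) + 8 H₂O(l) + 5 Fe²⁺(aq)
Q = [Mn²⁺]^2·[Fe²⁺]^5 / ([MnO₄⁻]^2·[H⁺]^16); log Q = -12.208.
E = E° − (0.0592/n) log Q = +1.95 − (0.0592/10)(-12.208) = +2.022 V.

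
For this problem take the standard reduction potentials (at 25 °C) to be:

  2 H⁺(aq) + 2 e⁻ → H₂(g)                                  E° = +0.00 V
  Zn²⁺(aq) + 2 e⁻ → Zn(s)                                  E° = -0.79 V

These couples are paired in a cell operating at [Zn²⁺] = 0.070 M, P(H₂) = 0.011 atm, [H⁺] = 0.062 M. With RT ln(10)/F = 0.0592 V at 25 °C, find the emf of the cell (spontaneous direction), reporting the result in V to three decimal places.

H⁺/H₂ is the cathode (higher E°), Zn²⁺/Zn the anode: E°cell = +0.00 − (-0.79) = +0.79 V, n = 2.
Overall: 2 H⁺(aq) + Zn(s) → H₂(g) + Zn²⁺(aq)
Q = P(H₂)·[Zn²⁺] / ([H⁺]^2); log Q = -0.698.
E = E° − (0.0592/n) log Q = +0.79 − (0.0592/2)(-0.698) = +0.811 V.

+0.811 V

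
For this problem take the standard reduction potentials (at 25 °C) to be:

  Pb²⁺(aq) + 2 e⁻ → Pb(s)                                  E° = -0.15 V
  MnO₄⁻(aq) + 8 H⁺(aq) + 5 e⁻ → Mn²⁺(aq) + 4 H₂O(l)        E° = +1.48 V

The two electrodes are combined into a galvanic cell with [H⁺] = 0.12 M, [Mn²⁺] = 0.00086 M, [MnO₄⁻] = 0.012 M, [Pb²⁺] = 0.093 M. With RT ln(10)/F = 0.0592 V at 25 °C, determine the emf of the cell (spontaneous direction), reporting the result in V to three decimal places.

MnO₄⁻/Mn²⁺ is the cathode (higher E°), Pb²⁺/Pb the anode: E°cell = +1.48 − (-0.15) = +1.63 V, n = 10.
Overall: 2 MnO₄⁻(aq) + 16 H⁺(aq) + 5 Pb(s) → 2 Mn²⁺(aq) + 8 H₂O(l) + 5 Pb²⁺(aq)
Q = [Mn²⁺]^2·[Pb²⁺]^5 / ([MnO₄⁻]^2·[H⁺]^16); log Q = 7.286.
E = E° − (0.0592/n) log Q = +1.63 − (0.0592/10)(7.286) = +1.587 V.

+1.587 V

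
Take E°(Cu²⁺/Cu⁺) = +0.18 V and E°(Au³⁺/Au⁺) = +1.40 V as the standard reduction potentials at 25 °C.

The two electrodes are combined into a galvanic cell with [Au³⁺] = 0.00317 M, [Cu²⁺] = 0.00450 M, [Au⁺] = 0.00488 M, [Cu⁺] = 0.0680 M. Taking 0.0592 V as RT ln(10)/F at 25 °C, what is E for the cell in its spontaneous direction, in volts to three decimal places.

Au³⁺/Au⁺ is the cathode (higher E°), Cu²⁺/Cu⁺ the anode: E°cell = +1.40 − (+0.18) = +1.22 V, n = 2.
Overall: Au³⁺(aq) + 2 Cu⁺(aq) → Au⁺(aq) + 2 Cu²⁺(aq)
Q = [Au⁺]·[Cu²⁺]^2 / ([Au³⁺]·[Cu⁺]^2); log Q = -2.171.
E = E° − (0.0592/n) log Q = +1.22 − (0.0592/2)(-2.171) = +1.284 V.

+1.284 V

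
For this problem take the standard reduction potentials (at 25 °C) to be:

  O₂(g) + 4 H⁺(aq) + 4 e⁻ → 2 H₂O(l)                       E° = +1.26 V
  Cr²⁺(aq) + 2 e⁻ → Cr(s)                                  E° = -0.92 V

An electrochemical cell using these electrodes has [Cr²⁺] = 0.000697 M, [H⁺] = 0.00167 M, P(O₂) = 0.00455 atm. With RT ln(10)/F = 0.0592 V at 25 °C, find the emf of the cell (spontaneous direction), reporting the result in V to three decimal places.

+2.074 V

O₂/H₂O is the cathode (higher E°), Cr²⁺/Cr the anode: E°cell = +1.26 − (-0.92) = +2.18 V, n = 4.
Overall: O₂(g) + 4 H⁺(aq) + 2 Cr(s) → 2 H₂O(l) + 2 Cr²⁺(aq)
Q = [Cr²⁺]^2 / (P(O₂)·[H⁺]^4); log Q = 7.138.
E = E° − (0.0592/n) log Q = +2.18 − (0.0592/4)(7.138) = +2.074 V.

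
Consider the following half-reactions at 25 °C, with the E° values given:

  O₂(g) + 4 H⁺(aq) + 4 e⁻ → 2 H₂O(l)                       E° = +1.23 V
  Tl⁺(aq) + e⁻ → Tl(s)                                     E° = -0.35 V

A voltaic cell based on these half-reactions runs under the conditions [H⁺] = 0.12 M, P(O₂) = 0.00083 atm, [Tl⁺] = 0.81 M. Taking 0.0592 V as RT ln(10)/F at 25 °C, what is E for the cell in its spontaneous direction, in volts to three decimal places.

O₂/H₂O is the cathode (higher E°), Tl⁺/Tl the anode: E°cell = +1.23 − (-0.35) = +1.58 V, n = 4.
Overall: O₂(g) + 4 H⁺(aq) + 4 Tl(s) → 2 H₂O(l) + 4 Tl⁺(aq)
Q = [Tl⁺]^4 / (P(O₂)·[H⁺]^4); log Q = 6.398.
E = E° − (0.0592/n) log Q = +1.58 − (0.0592/4)(6.398) = +1.485 V.

+1.485 V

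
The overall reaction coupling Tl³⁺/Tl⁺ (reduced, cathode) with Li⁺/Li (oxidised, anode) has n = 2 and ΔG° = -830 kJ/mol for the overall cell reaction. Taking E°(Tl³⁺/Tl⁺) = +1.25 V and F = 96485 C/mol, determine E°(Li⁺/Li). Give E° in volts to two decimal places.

E°cell = −ΔG°/(nF) = −(-830×10³)/((2)(96485)) = +4.301 V.
Since Tl³⁺/Tl⁺ is the cathode and Li⁺/Li the anode, E°cell = E°(Tl³⁺/Tl⁺) − E°(Li⁺/Li).
So E°(Li⁺/Li) = E°(Tl³⁺/Tl⁺) − E°cell = (+1.25) − (+4.301) = -3.05 V.

-3.05 V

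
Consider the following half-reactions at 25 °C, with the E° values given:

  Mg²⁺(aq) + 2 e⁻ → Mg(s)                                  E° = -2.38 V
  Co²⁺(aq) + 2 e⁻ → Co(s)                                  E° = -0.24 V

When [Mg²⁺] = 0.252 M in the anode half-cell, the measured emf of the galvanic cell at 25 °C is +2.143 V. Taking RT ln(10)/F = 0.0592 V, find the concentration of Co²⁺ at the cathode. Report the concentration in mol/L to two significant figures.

0.32 M

Co²⁺/Co is the cathode, Mg²⁺/Mg the anode: E°cell = +2.14 V, n = 2.
Overall reaction: Co²⁺(aq) + Mg(s) → Co(s) + Mg²⁺(aq); Q = [Mg²⁺]^1/[Co²⁺]^1.
From E = E° − (0.0592/n) log Q: log Q = (E° − E)·n/0.0592 = (+2.14 − (+2.143))·2/0.0592 = -0.1014.
So 1·log[Co²⁺] = 1·log(0.252) − log Q = -0.5986 − (-0.1014) = -0.4972; [Co²⁺] = 10^(-0.4972) ≈ 0.32 M.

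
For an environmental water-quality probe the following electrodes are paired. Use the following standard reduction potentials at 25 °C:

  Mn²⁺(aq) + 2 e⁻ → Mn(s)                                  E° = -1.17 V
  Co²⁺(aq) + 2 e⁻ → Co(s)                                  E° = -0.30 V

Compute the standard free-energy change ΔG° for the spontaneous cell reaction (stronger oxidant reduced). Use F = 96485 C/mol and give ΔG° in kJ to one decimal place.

-167.9 kJ

Co²⁺/Co (E° = -0.30 V) is the cathode; Mn²⁺/Mn (E° = -1.17 V) is the anode, so E°cell = +0.87 V.
Balancing electrons gives n = 2 (lcm of 2 and 2).
ΔG° = −nFE° = −(2)(96485)(+0.87) = -167,884 J = -167.9 kJ.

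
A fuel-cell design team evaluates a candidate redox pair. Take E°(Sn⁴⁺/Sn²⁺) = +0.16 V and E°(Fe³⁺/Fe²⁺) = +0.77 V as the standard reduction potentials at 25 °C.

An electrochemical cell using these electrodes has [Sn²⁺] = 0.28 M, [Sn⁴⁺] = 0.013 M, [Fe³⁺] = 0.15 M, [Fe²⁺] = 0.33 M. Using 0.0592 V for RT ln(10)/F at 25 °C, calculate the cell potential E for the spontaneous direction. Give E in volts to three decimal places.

Fe³⁺/Fe²⁺ is the cathode (higher E°), Sn⁴⁺/Sn²⁺ the anode: E°cell = +0.77 − (+0.16) = +0.61 V, n = 2.
Overall: 2 Fe³⁺(aq) + Sn²⁺(aq) → 2 Fe²⁺(aq) + Sn⁴⁺(aq)
Q = [Fe²⁺]^2·[Sn⁴⁺] / ([Fe³⁺]^2·[Sn²⁺]); log Q = -0.648.
E = E° − (0.0592/n) log Q = +0.61 − (0.0592/2)(-0.648) = +0.629 V.

+0.629 V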